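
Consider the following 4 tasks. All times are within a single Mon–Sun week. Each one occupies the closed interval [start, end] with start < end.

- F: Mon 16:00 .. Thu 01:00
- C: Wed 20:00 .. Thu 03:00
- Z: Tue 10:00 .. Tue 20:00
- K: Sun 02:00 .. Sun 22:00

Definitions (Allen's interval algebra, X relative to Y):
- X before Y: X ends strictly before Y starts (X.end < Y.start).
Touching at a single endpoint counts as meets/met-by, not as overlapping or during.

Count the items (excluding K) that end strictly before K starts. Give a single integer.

Target K = [Sun 02:00, Sun 22:00].
C [Wed 20:00, Thu 03:00] → before → counts.
F [Mon 16:00, Thu 01:00] → before → counts.
Z [Tue 10:00, Tue 20:00] → before → counts.
Total: 3.

3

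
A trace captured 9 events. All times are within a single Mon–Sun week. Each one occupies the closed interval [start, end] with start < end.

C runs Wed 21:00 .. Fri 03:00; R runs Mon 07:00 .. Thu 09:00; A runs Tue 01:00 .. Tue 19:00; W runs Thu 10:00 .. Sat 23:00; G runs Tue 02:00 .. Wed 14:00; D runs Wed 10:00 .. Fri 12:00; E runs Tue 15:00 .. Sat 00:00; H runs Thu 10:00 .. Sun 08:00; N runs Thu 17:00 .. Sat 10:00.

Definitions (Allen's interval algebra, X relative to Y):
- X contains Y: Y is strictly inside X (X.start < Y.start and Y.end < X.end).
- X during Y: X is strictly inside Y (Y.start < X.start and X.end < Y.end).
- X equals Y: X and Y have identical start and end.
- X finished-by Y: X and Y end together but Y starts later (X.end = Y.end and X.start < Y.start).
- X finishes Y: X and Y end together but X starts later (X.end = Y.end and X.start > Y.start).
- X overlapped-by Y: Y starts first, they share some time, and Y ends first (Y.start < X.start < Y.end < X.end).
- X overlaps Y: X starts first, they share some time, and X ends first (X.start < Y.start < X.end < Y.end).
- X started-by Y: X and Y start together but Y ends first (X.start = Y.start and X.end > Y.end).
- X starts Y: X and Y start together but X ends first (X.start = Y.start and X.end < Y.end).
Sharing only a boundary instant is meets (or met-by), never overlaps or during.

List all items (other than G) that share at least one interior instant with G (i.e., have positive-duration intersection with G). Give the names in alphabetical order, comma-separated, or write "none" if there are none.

A, D, E, R

Target G = [Tue 02:00, Wed 14:00].
A [Tue 01:00, Tue 19:00] → overlaps → yes.
C [Wed 21:00, Fri 03:00] → after → no.
D [Wed 10:00, Fri 12:00] → overlapped-by → yes.
E [Tue 15:00, Sat 00:00] → overlapped-by → yes.
H [Thu 10:00, Sun 08:00] → after → no.
N [Thu 17:00, Sat 10:00] → after → no.
R [Mon 07:00, Thu 09:00] → contains → yes.
W [Thu 10:00, Sat 23:00] → after → no.
Result: A, D, E, R.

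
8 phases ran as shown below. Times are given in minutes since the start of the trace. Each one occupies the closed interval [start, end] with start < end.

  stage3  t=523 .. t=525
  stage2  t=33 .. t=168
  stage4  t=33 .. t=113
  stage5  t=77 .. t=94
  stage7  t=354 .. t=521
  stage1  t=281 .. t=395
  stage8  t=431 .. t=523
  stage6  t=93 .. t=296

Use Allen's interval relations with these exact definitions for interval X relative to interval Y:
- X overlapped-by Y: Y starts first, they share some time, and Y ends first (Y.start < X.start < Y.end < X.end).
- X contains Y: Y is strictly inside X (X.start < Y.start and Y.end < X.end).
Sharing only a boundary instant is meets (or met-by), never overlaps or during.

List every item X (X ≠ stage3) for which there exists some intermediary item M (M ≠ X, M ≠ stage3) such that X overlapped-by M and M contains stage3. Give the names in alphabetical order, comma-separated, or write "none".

Target stage3 = [t=523, t=525].
Intermediaries M with M contains stage3: none.
Union: none.

none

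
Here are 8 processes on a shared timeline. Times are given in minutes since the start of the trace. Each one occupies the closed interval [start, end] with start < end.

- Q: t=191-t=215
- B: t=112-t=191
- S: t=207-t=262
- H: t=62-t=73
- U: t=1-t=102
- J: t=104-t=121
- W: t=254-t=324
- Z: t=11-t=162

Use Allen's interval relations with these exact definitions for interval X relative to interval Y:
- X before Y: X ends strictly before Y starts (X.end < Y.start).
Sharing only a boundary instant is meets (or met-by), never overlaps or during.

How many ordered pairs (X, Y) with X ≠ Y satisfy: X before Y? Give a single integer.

19

Checking all 56 ordered pairs for relation 'before'; matching pairs in alphabetical order:
(B, S): B before S ✓
(B, W): B before W ✓
(H, B): H before B ✓
(H, J): H before J ✓
(H, Q): H before Q ✓
(H, S): H before S ✓
(H, W): H before W ✓
(J, Q): J before Q ✓
(J, S): J before S ✓
(J, W): J before W ✓
(Q, W): Q before W ✓
(U, B): U before B ✓
(U, J): U before J ✓
(U, Q): U before Q ✓
(U, S): U before S ✓
(U, W): U before W ✓
(Z, Q): Z before Q ✓
(Z, S): Z before S ✓
(Z, W): Z before W ✓
Count: 19.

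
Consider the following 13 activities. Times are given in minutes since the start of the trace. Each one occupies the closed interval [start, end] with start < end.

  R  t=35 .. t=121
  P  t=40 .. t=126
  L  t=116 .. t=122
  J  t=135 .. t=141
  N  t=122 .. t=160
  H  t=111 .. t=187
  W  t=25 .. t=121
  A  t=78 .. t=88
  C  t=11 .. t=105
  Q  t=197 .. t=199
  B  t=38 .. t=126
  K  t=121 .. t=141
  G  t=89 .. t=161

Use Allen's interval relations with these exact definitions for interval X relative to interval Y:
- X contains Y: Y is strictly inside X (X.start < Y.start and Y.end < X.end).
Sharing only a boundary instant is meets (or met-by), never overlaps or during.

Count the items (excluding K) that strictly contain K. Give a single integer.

Target K = [t=121, t=141].
A [t=78, t=88] → before → no.
B [t=38, t=126] → overlaps → no.
C [t=11, t=105] → before → no.
G [t=89, t=161] → contains → counts.
H [t=111, t=187] → contains → counts.
J [t=135, t=141] → finishes → no.
L [t=116, t=122] → overlaps → no.
N [t=122, t=160] → overlapped-by → no.
P [t=40, t=126] → overlaps → no.
Q [t=197, t=199] → after → no.
R [t=35, t=121] → meets → no.
W [t=25, t=121] → meets → no.
Total: 2.

2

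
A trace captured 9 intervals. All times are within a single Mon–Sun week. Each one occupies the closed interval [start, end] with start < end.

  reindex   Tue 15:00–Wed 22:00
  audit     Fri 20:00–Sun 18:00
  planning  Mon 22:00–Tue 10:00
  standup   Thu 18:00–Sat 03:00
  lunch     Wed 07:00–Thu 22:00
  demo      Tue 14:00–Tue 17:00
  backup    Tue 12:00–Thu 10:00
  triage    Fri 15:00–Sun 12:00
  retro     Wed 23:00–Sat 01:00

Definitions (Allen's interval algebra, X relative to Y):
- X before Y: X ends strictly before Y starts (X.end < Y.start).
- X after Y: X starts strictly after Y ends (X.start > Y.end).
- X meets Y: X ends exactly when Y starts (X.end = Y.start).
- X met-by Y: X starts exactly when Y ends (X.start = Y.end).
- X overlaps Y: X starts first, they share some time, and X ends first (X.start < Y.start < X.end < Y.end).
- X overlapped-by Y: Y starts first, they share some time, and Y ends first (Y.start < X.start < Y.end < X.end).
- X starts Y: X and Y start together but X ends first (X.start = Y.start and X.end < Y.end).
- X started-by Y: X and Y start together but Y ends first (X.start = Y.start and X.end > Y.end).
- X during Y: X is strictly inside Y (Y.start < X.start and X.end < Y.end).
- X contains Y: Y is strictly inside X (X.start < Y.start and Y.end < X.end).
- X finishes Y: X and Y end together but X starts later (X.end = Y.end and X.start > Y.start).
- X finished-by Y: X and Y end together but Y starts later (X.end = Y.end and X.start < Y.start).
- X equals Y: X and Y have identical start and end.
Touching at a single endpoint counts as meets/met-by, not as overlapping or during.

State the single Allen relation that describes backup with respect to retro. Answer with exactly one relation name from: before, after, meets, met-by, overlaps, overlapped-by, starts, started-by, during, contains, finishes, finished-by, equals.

backup = [Tue 12:00, Thu 10:00]; retro = [Wed 23:00, Sat 01:00].
Compare endpoints: backup.start < retro.start, backup.start < retro.end, backup.end > retro.start, backup.end < retro.end.
That pattern is 'overlaps'.

overlaps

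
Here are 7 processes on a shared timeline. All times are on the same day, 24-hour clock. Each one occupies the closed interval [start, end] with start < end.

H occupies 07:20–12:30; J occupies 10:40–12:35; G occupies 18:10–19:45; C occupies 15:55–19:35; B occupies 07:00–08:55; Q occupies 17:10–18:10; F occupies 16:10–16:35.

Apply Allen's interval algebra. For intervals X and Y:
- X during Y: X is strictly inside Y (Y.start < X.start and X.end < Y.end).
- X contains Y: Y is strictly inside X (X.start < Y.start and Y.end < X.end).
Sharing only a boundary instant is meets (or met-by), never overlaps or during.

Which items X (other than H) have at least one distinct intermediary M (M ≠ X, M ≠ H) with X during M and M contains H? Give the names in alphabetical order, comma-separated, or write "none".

Target H = [07:20, 12:30].
Intermediaries M with M contains H: none.
Union: none.

none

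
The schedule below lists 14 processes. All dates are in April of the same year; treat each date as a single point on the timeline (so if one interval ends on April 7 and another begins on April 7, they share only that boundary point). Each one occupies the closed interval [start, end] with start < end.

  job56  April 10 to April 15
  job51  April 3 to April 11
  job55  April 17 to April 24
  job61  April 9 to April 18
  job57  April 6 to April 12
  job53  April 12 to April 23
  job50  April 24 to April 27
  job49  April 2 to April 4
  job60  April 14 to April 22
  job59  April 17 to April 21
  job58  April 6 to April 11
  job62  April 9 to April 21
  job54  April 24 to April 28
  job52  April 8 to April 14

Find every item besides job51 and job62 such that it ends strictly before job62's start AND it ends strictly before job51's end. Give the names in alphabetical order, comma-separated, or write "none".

job49

Conditions: its end is strictly before job62's start (X.end < April 9) AND its end is strictly before job51's end (X.end < April 11).
job49: end April 4 < April 9? ✓; end April 4 < April 11? ✓ → yes.
job50: end April 27 < April 9? ✗; end April 27 < April 11? ✗ → no.
job52: end April 14 < April 9? ✗; end April 14 < April 11? ✗ → no.
job53: end April 23 < April 9? ✗; end April 23 < April 11? ✗ → no.
job54: end April 28 < April 9? ✗; end April 28 < April 11? ✗ → no.
job55: end April 24 < April 9? ✗; end April 24 < April 11? ✗ → no.
job56: end April 15 < April 9? ✗; end April 15 < April 11? ✗ → no.
job57: end April 12 < April 9? ✗; end April 12 < April 11? ✗ → no.
job58: end April 11 < April 9? ✗; end April 11 < April 11? ✗ → no.
job59: end April 21 < April 9? ✗; end April 21 < April 11? ✗ → no.
job60: end April 22 < April 9? ✗; end April 22 < April 11? ✗ → no.
job61: end April 18 < April 9? ✗; end April 18 < April 11? ✗ → no.
Result: job49.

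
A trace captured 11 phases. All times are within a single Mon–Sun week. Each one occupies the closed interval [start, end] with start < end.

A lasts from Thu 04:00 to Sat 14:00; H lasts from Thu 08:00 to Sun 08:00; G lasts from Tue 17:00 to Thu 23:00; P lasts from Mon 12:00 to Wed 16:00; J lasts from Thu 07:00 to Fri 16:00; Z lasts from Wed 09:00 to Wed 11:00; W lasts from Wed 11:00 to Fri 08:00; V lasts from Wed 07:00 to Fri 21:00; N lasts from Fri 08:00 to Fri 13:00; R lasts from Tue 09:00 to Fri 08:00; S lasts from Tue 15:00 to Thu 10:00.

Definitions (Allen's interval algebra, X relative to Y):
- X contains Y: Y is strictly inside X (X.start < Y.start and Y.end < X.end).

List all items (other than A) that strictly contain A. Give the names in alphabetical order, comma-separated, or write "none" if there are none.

Target A = [Thu 04:00, Sat 14:00].
G [Tue 17:00, Thu 23:00] → overlaps → no.
H [Thu 08:00, Sun 08:00] → overlapped-by → no.
J [Thu 07:00, Fri 16:00] → during → no.
N [Fri 08:00, Fri 13:00] → during → no.
P [Mon 12:00, Wed 16:00] → before → no.
R [Tue 09:00, Fri 08:00] → overlaps → no.
S [Tue 15:00, Thu 10:00] → overlaps → no.
V [Wed 07:00, Fri 21:00] → overlaps → no.
W [Wed 11:00, Fri 08:00] → overlaps → no.
Z [Wed 09:00, Wed 11:00] → before → no.
Result: none.

none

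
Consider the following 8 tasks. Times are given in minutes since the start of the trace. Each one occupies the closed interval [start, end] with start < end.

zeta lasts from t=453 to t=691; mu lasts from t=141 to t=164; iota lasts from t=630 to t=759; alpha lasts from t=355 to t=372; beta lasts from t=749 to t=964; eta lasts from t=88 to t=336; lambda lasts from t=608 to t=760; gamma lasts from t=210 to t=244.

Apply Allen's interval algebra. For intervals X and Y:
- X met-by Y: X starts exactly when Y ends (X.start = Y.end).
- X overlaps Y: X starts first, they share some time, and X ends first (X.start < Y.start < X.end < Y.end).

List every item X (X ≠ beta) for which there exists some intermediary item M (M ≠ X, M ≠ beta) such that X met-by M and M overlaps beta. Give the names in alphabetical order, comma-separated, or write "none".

none

Target beta = [t=749, t=964].
Intermediaries M with M overlaps beta: iota, lambda.
Via iota — items with X met-by iota: none.
Via lambda — items with X met-by lambda: none.
Union: none.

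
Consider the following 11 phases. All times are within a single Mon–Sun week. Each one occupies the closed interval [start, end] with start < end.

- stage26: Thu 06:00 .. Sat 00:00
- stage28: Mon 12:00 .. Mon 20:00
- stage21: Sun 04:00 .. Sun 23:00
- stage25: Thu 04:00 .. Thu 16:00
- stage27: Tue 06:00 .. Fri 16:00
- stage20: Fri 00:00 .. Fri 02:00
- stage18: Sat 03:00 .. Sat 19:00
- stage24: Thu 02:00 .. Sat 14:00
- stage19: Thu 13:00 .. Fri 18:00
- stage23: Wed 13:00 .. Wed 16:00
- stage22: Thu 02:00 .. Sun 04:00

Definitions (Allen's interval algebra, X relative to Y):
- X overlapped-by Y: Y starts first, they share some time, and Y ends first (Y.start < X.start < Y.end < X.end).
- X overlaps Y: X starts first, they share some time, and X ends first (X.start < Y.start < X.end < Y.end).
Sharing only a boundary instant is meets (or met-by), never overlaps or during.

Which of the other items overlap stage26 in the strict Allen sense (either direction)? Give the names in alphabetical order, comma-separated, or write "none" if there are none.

stage25, stage27

Target stage26 = [Thu 06:00, Sat 00:00].
stage18 [Sat 03:00, Sat 19:00] → after → no.
stage19 [Thu 13:00, Fri 18:00] → during → no.
stage20 [Fri 00:00, Fri 02:00] → during → no.
stage21 [Sun 04:00, Sun 23:00] → after → no.
stage22 [Thu 02:00, Sun 04:00] → contains → no.
stage23 [Wed 13:00, Wed 16:00] → before → no.
stage24 [Thu 02:00, Sat 14:00] → contains → no.
stage25 [Thu 04:00, Thu 16:00] → overlaps → yes.
stage27 [Tue 06:00, Fri 16:00] → overlaps → yes.
stage28 [Mon 12:00, Mon 20:00] → before → no.
Result: stage25, stage27.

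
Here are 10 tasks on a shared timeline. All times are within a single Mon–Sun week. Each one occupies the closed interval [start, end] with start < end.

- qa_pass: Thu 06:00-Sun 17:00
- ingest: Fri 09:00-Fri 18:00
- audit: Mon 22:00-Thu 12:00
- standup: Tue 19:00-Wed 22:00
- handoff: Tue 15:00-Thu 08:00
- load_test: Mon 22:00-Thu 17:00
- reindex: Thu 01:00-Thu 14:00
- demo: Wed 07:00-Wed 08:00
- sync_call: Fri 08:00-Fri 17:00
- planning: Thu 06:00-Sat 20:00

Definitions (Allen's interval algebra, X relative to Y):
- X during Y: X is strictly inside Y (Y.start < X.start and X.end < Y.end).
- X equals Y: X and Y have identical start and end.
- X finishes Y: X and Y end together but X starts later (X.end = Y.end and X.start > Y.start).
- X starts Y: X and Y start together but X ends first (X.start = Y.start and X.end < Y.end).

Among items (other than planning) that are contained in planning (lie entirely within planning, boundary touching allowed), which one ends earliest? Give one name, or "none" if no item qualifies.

sync_call

Target planning = [Thu 06:00, Sat 20:00].
audit [Mon 22:00, Thu 12:00] → overlaps → excluded.
demo [Wed 07:00, Wed 08:00] → before → excluded.
handoff [Tue 15:00, Thu 08:00] → overlaps → excluded.
ingest [Fri 09:00, Fri 18:00] → during → candidate.
load_test [Mon 22:00, Thu 17:00] → overlaps → excluded.
qa_pass [Thu 06:00, Sun 17:00] → started-by → excluded.
reindex [Thu 01:00, Thu 14:00] → overlaps → excluded.
standup [Tue 19:00, Wed 22:00] → before → excluded.
sync_call [Fri 08:00, Fri 17:00] → during → candidate.
Among candidates, earliest end is Fri 17:00 → sync_call.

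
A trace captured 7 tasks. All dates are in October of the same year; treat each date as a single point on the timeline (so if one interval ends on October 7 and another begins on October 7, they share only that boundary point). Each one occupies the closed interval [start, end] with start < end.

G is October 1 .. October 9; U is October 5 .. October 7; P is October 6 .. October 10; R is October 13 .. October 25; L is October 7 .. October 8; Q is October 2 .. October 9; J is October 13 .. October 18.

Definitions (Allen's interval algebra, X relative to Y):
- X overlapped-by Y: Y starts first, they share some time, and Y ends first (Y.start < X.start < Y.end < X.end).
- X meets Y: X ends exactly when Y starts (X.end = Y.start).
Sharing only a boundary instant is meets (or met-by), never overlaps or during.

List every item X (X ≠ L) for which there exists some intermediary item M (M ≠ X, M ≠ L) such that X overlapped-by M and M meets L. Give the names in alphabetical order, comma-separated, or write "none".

P

Target L = [October 7, October 8].
Intermediaries M with M meets L: U.
Via U — items with X overlapped-by U: P.
Union: P.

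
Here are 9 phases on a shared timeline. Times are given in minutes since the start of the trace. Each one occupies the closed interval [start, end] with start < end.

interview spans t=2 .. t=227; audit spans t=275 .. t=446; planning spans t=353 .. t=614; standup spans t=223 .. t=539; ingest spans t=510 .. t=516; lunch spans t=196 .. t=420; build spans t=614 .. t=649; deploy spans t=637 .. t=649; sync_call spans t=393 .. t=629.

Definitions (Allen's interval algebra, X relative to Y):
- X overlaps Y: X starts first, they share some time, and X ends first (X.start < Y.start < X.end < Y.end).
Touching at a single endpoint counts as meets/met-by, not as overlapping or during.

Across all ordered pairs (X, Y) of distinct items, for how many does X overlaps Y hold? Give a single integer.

Checking all 72 ordered pairs for relation 'overlaps'; matching pairs in alphabetical order:
(audit, planning): audit overlaps planning ✓
(audit, sync_call): audit overlaps sync_call ✓
(interview, lunch): interview overlaps lunch ✓
(interview, standup): interview overlaps standup ✓
(lunch, audit): lunch overlaps audit ✓
(lunch, planning): lunch overlaps planning ✓
(lunch, standup): lunch overlaps standup ✓
(lunch, sync_call): lunch overlaps sync_call ✓
(planning, sync_call): planning overlaps sync_call ✓
(standup, planning): standup overlaps planning ✓
(standup, sync_call): standup overlaps sync_call ✓
(sync_call, build): sync_call overlaps build ✓
Count: 12.

12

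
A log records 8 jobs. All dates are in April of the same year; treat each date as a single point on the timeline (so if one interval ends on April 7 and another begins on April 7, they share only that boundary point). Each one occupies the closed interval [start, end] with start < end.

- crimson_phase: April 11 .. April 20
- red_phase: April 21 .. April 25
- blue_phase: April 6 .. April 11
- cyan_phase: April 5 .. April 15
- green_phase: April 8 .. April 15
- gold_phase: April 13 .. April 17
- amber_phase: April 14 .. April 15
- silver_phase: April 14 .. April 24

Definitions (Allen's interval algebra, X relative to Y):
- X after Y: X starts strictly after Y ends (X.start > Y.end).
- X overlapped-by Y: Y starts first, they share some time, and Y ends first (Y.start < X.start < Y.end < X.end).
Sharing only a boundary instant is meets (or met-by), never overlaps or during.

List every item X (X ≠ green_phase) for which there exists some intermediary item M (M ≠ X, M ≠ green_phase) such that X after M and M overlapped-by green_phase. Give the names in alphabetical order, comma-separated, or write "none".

Target green_phase = [April 8, April 15].
Intermediaries M with M overlapped-by green_phase: crimson_phase, gold_phase, silver_phase.
Via crimson_phase — items with X after crimson_phase: red_phase.
Via gold_phase — items with X after gold_phase: red_phase.
Via silver_phase — items with X after silver_phase: none.
Union: red_phase.

red_phase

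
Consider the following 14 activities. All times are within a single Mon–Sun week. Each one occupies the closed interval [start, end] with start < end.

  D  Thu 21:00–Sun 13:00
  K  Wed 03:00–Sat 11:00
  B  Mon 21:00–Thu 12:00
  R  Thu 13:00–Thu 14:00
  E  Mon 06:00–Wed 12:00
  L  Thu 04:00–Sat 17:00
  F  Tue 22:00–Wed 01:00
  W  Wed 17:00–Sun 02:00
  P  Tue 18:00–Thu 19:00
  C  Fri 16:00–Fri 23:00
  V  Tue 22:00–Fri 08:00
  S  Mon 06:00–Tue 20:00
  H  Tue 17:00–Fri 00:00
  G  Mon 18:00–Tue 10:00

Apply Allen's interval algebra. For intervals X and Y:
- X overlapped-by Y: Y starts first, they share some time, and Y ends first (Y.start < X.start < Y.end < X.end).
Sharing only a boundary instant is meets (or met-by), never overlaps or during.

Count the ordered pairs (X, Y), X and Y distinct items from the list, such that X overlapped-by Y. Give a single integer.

33

Checking all 182 ordered pairs for relation 'overlapped-by'; matching pairs in alphabetical order:
(B, E): B overlapped-by E ✓
(B, G): B overlapped-by G ✓
(B, S): B overlapped-by S ✓
(D, H): D overlapped-by H ✓
(D, K): D overlapped-by K ✓
(D, L): D overlapped-by L ✓
(D, V): D overlapped-by V ✓
(D, W): D overlapped-by W ✓
(H, B): H overlapped-by B ✓
(H, E): H overlapped-by E ✓
(H, S): H overlapped-by S ✓
(K, B): K overlapped-by B ✓
(K, E): K overlapped-by E ✓
(K, H): K overlapped-by H ✓
(K, P): K overlapped-by P ✓
(K, V): K overlapped-by V ✓
(L, B): L overlapped-by B ✓
(L, H): L overlapped-by H ✓
(L, K): L overlapped-by K ✓
(L, P): L overlapped-by P ✓
(L, V): L overlapped-by V ✓
(P, B): P overlapped-by B ✓
(P, E): P overlapped-by E ✓
(P, S): P overlapped-by S ✓
... plus 9 further pairs not listed.
Count: 33.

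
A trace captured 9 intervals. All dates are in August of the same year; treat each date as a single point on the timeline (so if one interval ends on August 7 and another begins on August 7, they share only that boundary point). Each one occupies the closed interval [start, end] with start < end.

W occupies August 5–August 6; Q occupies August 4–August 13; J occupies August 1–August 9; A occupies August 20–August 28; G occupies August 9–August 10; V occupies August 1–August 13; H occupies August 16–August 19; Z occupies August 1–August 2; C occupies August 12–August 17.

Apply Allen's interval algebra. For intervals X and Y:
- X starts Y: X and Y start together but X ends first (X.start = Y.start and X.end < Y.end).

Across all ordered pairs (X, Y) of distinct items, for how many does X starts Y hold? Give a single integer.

3

Checking all 72 ordered pairs for relation 'starts'; matching pairs in alphabetical order:
(J, V): J starts V ✓
(Z, J): Z starts J ✓
(Z, V): Z starts V ✓
Count: 3.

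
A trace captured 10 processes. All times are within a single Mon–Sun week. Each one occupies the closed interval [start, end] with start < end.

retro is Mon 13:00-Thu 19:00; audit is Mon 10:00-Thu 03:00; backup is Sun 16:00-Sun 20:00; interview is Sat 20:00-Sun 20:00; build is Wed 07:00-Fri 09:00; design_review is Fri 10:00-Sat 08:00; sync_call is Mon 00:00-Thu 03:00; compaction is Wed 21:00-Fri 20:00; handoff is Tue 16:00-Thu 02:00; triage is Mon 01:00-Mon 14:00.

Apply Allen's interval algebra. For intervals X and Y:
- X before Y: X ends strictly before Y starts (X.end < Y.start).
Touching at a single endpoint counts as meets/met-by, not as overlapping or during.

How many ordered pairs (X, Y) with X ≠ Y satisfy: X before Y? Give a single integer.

Checking all 90 ordered pairs for relation 'before'; matching pairs in alphabetical order:
(audit, backup): audit before backup ✓
(audit, design_review): audit before design_review ✓
(audit, interview): audit before interview ✓
(build, backup): build before backup ✓
(build, design_review): build before design_review ✓
(build, interview): build before interview ✓
(compaction, backup): compaction before backup ✓
(compaction, interview): compaction before interview ✓
(design_review, backup): design_review before backup ✓
(design_review, interview): design_review before interview ✓
(handoff, backup): handoff before backup ✓
(handoff, design_review): handoff before design_review ✓
(handoff, interview): handoff before interview ✓
(retro, backup): retro before backup ✓
(retro, design_review): retro before design_review ✓
(retro, interview): retro before interview ✓
(sync_call, backup): sync_call before backup ✓
(sync_call, design_review): sync_call before design_review ✓
(sync_call, interview): sync_call before interview ✓
(triage, backup): triage before backup ✓
(triage, build): triage before build ✓
(triage, compaction): triage before compaction ✓
(triage, design_review): triage before design_review ✓
(triage, handoff): triage before handoff ✓
... plus 1 further pairs not listed.
Count: 25.

25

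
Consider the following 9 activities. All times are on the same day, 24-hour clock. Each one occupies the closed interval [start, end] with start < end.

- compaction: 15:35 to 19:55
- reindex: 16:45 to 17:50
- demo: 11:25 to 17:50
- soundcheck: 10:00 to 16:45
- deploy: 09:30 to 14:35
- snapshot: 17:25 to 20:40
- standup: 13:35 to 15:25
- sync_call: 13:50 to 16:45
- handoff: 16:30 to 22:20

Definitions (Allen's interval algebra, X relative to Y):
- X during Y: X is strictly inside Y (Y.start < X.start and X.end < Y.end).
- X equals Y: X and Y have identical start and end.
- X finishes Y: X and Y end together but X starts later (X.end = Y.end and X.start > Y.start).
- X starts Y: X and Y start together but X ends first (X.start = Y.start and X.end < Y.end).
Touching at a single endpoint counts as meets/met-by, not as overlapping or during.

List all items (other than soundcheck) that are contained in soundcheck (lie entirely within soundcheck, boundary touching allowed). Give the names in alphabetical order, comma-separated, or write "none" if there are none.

Target soundcheck = [10:00, 16:45].
compaction [15:35, 19:55] → overlapped-by → no.
demo [11:25, 17:50] → overlapped-by → no.
deploy [09:30, 14:35] → overlaps → no.
handoff [16:30, 22:20] → overlapped-by → no.
reindex [16:45, 17:50] → met-by → no.
snapshot [17:25, 20:40] → after → no.
standup [13:35, 15:25] → during → yes.
sync_call [13:50, 16:45] → finishes → yes.
Result: standup, sync_call.

standup, sync_call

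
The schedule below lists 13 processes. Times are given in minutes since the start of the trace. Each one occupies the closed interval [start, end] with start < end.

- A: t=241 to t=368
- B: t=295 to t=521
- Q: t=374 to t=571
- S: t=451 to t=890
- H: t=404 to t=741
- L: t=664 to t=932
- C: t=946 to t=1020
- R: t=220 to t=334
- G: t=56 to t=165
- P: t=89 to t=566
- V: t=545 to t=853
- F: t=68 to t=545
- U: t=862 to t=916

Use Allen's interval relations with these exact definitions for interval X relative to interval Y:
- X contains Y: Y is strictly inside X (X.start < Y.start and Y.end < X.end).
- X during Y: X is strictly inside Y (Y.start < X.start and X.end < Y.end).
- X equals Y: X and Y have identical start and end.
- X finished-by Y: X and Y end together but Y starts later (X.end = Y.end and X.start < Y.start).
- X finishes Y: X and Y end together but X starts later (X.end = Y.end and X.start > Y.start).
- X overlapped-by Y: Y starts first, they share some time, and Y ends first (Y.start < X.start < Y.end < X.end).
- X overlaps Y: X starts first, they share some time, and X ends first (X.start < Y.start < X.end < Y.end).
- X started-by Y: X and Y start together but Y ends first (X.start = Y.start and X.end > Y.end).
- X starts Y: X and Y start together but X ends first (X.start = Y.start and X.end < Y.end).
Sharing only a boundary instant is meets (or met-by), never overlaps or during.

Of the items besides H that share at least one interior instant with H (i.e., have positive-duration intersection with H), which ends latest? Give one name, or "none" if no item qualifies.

Target H = [t=404, t=741].
A [t=241, t=368] → before → excluded.
B [t=295, t=521] → overlaps → candidate.
C [t=946, t=1020] → after → excluded.
F [t=68, t=545] → overlaps → candidate.
G [t=56, t=165] → before → excluded.
L [t=664, t=932] → overlapped-by → candidate.
P [t=89, t=566] → overlaps → candidate.
Q [t=374, t=571] → overlaps → candidate.
R [t=220, t=334] → before → excluded.
S [t=451, t=890] → overlapped-by → candidate.
U [t=862, t=916] → after → excluded.
V [t=545, t=853] → overlapped-by → candidate.
Among candidates, latest end is t=932 → L.

L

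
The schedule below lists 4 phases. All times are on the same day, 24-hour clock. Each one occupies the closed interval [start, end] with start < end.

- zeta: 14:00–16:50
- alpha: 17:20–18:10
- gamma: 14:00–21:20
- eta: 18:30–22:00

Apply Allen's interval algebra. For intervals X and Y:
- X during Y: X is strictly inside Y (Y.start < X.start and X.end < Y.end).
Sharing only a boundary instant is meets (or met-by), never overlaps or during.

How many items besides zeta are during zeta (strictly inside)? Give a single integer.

Target zeta = [14:00, 16:50].
alpha [17:20, 18:10] → after → no.
eta [18:30, 22:00] → after → no.
gamma [14:00, 21:20] → started-by → no.
Total: 0.

0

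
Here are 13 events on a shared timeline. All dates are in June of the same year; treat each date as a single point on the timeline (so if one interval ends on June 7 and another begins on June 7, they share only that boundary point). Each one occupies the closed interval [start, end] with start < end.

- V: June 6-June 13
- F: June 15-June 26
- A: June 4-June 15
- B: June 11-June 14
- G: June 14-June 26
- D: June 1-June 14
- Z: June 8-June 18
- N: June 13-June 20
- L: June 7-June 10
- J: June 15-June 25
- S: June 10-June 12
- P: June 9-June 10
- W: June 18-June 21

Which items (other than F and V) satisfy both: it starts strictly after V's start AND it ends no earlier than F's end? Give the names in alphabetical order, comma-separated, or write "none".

G

Conditions: its start is strictly after V's start (X.start > June 6) AND its end is no earlier than F's end (X.end >= June 26).
A: start June 4 > June 6? ✗; end June 15 >= June 26? ✗ → no.
B: start June 11 > June 6? ✓; end June 14 >= June 26? ✗ → no.
D: start June 1 > June 6? ✗; end June 14 >= June 26? ✗ → no.
G: start June 14 > June 6? ✓; end June 26 >= June 26? ✓ → yes.
J: start June 15 > June 6? ✓; end June 25 >= June 26? ✗ → no.
L: start June 7 > June 6? ✓; end June 10 >= June 26? ✗ → no.
N: start June 13 > June 6? ✓; end June 20 >= June 26? ✗ → no.
P: start June 9 > June 6? ✓; end June 10 >= June 26? ✗ → no.
S: start June 10 > June 6? ✓; end June 12 >= June 26? ✗ → no.
W: start June 18 > June 6? ✓; end June 21 >= June 26? ✗ → no.
Z: start June 8 > June 6? ✓; end June 18 >= June 26? ✗ → no.
Result: G.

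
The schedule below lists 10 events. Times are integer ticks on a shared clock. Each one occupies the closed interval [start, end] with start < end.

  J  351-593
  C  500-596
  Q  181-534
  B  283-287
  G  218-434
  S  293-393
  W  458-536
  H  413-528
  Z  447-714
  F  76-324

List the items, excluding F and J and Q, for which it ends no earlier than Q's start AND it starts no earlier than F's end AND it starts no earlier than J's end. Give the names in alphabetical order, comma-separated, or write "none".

none

Conditions: its end is no earlier than Q's start (X.end >= 181) AND its start is no earlier than F's end (X.start >= 324) AND its start is no earlier than J's end (X.start >= 593).
B: end 287 >= 181? ✓; start 283 >= 324? ✗; start 283 >= 593? ✗ → no.
C: end 596 >= 181? ✓; start 500 >= 324? ✓; start 500 >= 593? ✗ → no.
G: end 434 >= 181? ✓; start 218 >= 324? ✗; start 218 >= 593? ✗ → no.
H: end 528 >= 181? ✓; start 413 >= 324? ✓; start 413 >= 593? ✗ → no.
S: end 393 >= 181? ✓; start 293 >= 324? ✗; start 293 >= 593? ✗ → no.
W: end 536 >= 181? ✓; start 458 >= 324? ✓; start 458 >= 593? ✗ → no.
Z: end 714 >= 181? ✓; start 447 >= 324? ✓; start 447 >= 593? ✗ → no.
Result: none.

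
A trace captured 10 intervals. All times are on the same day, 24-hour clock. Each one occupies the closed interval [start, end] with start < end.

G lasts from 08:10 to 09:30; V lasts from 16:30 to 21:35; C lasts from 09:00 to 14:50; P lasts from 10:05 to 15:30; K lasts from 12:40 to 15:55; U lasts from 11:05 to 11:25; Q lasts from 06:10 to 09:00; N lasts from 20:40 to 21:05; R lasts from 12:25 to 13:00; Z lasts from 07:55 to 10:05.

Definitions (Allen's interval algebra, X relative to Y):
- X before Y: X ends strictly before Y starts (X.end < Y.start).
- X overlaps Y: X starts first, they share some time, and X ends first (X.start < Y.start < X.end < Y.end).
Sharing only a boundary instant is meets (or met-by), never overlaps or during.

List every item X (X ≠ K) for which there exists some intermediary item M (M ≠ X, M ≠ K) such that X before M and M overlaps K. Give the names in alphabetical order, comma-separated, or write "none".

G, Q, U, Z

Target K = [12:40, 15:55].
Intermediaries M with M overlaps K: C, P, R.
Via C — items with X before C: none.
Via P — items with X before P: G, Q.
Via R — items with X before R: G, Q, U, Z.
Union: G, Q, U, Z.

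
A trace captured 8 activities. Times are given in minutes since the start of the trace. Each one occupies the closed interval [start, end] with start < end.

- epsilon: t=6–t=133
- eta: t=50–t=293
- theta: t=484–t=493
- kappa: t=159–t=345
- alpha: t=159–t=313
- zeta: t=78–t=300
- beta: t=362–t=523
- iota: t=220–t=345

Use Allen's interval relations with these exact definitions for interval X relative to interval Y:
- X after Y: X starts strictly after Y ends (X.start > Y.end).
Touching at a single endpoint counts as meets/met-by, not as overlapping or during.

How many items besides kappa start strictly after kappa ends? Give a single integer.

2

Target kappa = [t=159, t=345].
alpha [t=159, t=313] → starts → no.
beta [t=362, t=523] → after → counts.
epsilon [t=6, t=133] → before → no.
eta [t=50, t=293] → overlaps → no.
iota [t=220, t=345] → finishes → no.
theta [t=484, t=493] → after → counts.
zeta [t=78, t=300] → overlaps → no.
Total: 2.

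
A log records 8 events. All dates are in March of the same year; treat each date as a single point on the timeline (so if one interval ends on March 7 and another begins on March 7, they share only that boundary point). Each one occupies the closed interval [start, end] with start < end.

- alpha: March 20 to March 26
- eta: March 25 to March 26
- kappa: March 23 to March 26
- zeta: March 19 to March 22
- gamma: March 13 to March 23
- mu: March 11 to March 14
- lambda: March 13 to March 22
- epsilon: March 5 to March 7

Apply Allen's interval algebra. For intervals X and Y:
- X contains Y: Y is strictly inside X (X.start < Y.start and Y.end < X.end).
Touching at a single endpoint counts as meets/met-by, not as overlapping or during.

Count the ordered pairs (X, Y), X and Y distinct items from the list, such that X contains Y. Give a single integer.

Checking all 56 ordered pairs for relation 'contains'; matching pairs in alphabetical order:
(gamma, zeta): gamma contains zeta ✓
Count: 1.

1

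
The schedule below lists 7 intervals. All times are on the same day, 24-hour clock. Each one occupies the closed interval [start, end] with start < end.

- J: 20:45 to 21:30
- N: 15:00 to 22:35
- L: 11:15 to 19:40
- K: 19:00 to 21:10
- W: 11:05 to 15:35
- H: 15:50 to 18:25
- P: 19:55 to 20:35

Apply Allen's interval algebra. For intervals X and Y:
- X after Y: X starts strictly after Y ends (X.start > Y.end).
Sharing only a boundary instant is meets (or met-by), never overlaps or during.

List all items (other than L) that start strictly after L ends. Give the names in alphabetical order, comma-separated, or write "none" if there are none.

Target L = [11:15, 19:40].
H [15:50, 18:25] → during → no.
J [20:45, 21:30] → after → yes.
K [19:00, 21:10] → overlapped-by → no.
N [15:00, 22:35] → overlapped-by → no.
P [19:55, 20:35] → after → yes.
W [11:05, 15:35] → overlaps → no.
Result: J, P.

J, P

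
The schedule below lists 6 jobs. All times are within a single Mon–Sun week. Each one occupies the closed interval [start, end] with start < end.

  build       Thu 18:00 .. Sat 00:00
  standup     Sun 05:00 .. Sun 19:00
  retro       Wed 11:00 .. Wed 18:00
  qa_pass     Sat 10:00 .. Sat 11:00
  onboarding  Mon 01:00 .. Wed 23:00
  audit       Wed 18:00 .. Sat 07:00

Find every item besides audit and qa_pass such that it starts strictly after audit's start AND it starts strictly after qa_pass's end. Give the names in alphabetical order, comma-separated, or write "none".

Conditions: its start is strictly after audit's start (X.start > Wed 18:00) AND its start is strictly after qa_pass's end (X.start > Sat 11:00).
build: start Thu 18:00 > Wed 18:00? ✓; start Thu 18:00 > Sat 11:00? ✗ → no.
onboarding: start Mon 01:00 > Wed 18:00? ✗; start Mon 01:00 > Sat 11:00? ✗ → no.
retro: start Wed 11:00 > Wed 18:00? ✗; start Wed 11:00 > Sat 11:00? ✗ → no.
standup: start Sun 05:00 > Wed 18:00? ✓; start Sun 05:00 > Sat 11:00? ✓ → yes.
Result: standup.

standup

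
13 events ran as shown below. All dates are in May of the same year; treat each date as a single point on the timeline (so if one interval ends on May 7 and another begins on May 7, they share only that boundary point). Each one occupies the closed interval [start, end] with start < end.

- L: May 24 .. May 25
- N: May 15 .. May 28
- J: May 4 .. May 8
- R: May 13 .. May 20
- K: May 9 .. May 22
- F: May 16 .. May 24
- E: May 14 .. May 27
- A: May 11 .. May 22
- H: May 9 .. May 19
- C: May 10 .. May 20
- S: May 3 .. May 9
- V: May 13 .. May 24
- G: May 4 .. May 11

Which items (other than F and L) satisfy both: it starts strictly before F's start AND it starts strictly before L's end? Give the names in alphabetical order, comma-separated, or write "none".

Conditions: its start is strictly before F's start (X.start < May 16) AND its start is strictly before L's end (X.start < May 25).
A: start May 11 < May 16? ✓; start May 11 < May 25? ✓ → yes.
C: start May 10 < May 16? ✓; start May 10 < May 25? ✓ → yes.
E: start May 14 < May 16? ✓; start May 14 < May 25? ✓ → yes.
G: start May 4 < May 16? ✓; start May 4 < May 25? ✓ → yes.
H: start May 9 < May 16? ✓; start May 9 < May 25? ✓ → yes.
J: start May 4 < May 16? ✓; start May 4 < May 25? ✓ → yes.
K: start May 9 < May 16? ✓; start May 9 < May 25? ✓ → yes.
N: start May 15 < May 16? ✓; start May 15 < May 25? ✓ → yes.
R: start May 13 < May 16? ✓; start May 13 < May 25? ✓ → yes.
S: start May 3 < May 16? ✓; start May 3 < May 25? ✓ → yes.
V: start May 13 < May 16? ✓; start May 13 < May 25? ✓ → yes.
Result: A, C, E, G, H, J, K, N, R, S, V.

A, C, E, G, H, J, K, N, R, S, V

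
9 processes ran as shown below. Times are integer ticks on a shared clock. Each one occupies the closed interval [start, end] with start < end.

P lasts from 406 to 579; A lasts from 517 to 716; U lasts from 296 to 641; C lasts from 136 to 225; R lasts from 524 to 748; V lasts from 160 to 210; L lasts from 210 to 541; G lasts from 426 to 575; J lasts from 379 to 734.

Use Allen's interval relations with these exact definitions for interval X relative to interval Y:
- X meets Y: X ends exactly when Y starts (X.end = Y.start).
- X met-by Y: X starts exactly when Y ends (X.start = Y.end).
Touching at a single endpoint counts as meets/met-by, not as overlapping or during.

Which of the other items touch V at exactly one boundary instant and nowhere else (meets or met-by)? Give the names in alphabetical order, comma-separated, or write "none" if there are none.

L

Target V = [160, 210].
A [517, 716] → after → no.
C [136, 225] → contains → no.
G [426, 575] → after → no.
J [379, 734] → after → no.
L [210, 541] → met-by → yes.
P [406, 579] → after → no.
R [524, 748] → after → no.
U [296, 641] → after → no.
Result: L.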